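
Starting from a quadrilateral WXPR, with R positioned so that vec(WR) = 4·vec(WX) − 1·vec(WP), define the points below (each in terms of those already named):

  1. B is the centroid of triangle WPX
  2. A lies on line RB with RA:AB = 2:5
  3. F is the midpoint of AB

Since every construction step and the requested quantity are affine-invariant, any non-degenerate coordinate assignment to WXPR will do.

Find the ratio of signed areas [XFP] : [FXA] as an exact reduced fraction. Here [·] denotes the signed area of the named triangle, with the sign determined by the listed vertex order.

[XFP]:[FXA] = 21/5

Choose coordinates W = (0, 0), X = (1, 0), P = (0, 1), R = (4, -1).
1. B is the centroid of triangle WPX ⇒ B = (1/3, 1/3)
2. A lies on line RB with RA:AB = 2:5 ⇒ A = (62/21, -13/21)
3. F is the midpoint of AB ⇒ F = (23/14, -1/7)
2·[XFP] = 1/2, 2·[FXA] = 5/42
[XFP]:[FXA] = 1/2:5/42 = 21/5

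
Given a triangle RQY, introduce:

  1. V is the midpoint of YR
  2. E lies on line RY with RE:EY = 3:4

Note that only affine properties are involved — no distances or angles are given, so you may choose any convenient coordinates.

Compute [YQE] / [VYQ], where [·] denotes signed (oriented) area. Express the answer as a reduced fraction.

Assign R = (0, 0), Q = (1, 0), Y = (0, 1) — the answer is frame-independent, so this choice is without loss of generality.
1. V is the midpoint of YR ⇒ V = (0, 1/2)
2. E lies on line RY with RE:EY = 3:4 ⇒ E = (0, 3/7)
2·[YQE] = -4/7, 2·[VYQ] = -1/2
[YQE]:[VYQ] = -4/7:-1/2 = 8/7

[YQE]:[VYQ] = 8/7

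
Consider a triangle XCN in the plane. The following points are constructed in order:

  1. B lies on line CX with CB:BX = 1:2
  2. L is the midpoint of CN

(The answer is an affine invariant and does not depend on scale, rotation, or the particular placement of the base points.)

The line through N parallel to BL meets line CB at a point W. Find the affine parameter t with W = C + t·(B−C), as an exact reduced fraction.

Set X = (0, 0), C = (1, 0), N = (0, 1); any affine frame gives the same invariant.
1. B lies on line CX with CB:BX = 1:2 ⇒ B = (2/3, 0)
2. L is the midpoint of CN ⇒ L = (1/2, 1/2)
through N parallel to BL: direction (-1/6, 1/2); meets CB at W = (1/3, 0)
W = C + t·(B−C) with t = 2

t = 2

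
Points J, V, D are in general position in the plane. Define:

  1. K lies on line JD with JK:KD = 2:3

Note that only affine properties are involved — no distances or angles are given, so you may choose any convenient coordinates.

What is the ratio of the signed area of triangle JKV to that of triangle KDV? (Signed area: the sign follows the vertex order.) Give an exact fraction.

Choose coordinates J = (0, 0), V = (1, 0), D = (0, 1).
1. K lies on line JD with JK:KD = 2:3 ⇒ K = (0, 2/5)
2·[JKV] = -2/5, 2·[KDV] = -3/5
[JKV]:[KDV] = -2/5:-3/5 = 2/3

[JKV]:[KDV] = 2/3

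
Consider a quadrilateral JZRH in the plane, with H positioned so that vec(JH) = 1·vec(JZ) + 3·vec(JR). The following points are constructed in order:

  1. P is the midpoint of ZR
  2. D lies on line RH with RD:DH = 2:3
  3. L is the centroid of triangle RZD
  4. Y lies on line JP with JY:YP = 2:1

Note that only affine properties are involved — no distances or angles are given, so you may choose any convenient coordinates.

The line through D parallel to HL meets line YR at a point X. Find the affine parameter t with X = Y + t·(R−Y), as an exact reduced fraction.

Assign J = (0, 0), Z = (1, 0), R = (0, 1), H = (1, 3) — the answer is frame-independent, so this choice is without loss of generality.
1. P is the midpoint of ZR ⇒ P = (1/2, 1/2)
2. D lies on line RH with RD:DH = 2:3 ⇒ D = (2/5, 9/5)
3. L is the centroid of triangle RZD ⇒ L = (7/15, 14/15)
4. Y lies on line JP with JY:YP = 2:1 ⇒ Y = (1/3, 1/3)
through D parallel to HL: direction (-8/15, -31/15); meets YR at X = (6/47, 35/47)
X = Y + t·(R−Y) with t = 29/47

t = 29/47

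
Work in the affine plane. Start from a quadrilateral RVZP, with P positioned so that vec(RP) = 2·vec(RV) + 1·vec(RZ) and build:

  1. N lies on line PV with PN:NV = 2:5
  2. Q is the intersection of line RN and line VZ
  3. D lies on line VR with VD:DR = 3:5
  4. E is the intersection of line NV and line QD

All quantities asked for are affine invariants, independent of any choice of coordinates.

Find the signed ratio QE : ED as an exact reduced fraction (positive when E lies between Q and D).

Set R = (0, 0), V = (1, 0), Z = (0, 1), P = (2, 1); any affine frame gives the same invariant.
1. N lies on line PV with PN:NV = 2:5 ⇒ N = (12/7, 5/7)
2. Q is the intersection of line RN and line VZ ⇒ Q = (12/17, 5/17)
3. D lies on line VR with VD:DR = 3:5 ⇒ D = (5/8, 0)
4. E is the intersection of line NV and line QD ⇒ E = (14/29, -15/29)
E = Q + t·(D−Q) with t = 80/29, so QE:ED = t:(1−t) = 80/29:-51/29

QE:ED = -80/51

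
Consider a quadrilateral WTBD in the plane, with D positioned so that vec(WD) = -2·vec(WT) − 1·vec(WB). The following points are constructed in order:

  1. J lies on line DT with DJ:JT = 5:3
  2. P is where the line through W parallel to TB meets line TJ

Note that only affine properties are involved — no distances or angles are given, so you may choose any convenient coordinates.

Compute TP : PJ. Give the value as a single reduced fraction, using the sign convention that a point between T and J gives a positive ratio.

Work in coordinates with W = (0, 0), T = (1, 0), B = (0, 1), D = (-2, -1).
1. J lies on line DT with DJ:JT = 5:3 ⇒ J = (-1/8, -3/8)
2. P is where the line through W parallel to TB meets line TJ ⇒ P = (1/4, -1/4)
P = T + t·(J−T) with t = 2/3, so TP:PJ = t:(1−t) = 2/3:1/3

TP:PJ = 2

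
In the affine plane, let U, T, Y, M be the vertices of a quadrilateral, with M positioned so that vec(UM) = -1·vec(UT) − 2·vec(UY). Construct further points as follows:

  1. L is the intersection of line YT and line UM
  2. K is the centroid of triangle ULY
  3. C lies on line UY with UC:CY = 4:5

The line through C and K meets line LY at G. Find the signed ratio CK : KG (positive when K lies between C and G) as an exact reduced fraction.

Set U = (0, 0), T = (1, 0), Y = (0, 1), M = (-1, -2); any affine frame gives the same invariant.
1. L is the intersection of line YT and line UM ⇒ L = (1/3, 2/3)
2. K is the centroid of triangle ULY ⇒ K = (1/9, 5/9)
3. C lies on line UY with UC:CY = 4:5 ⇒ C = (0, 4/9)
line CK meets LY at G = (5/18, 13/18)
K = C + t·(G−C) with t = 2/5, so CK:KG = 2/5:3/5

CK:KG = 2/3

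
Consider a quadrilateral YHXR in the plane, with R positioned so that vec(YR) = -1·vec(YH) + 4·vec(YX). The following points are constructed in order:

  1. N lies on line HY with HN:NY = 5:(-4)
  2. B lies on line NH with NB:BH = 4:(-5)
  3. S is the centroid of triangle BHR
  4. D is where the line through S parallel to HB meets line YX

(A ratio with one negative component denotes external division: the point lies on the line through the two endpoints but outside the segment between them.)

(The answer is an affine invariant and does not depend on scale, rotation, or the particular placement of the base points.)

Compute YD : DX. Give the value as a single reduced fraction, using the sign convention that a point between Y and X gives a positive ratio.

YD:DX = -4

Set Y = (0, 0), H = (1, 0), X = (0, 1), R = (-1, 4); any affine frame gives the same invariant.
1. N lies on line HY with HN:NY = 5:(-4) ⇒ N = (-4, 0)
2. B lies on line NH with NB:BH = 4:(-5) ⇒ B = (-24, 0)
3. S is the centroid of triangle BHR ⇒ S = (-8, 4/3)
4. D is where the line through S parallel to HB meets line YX ⇒ D = (0, 4/3)
D = Y + t·(X−Y) with t = 4/3, so YD:DX = t:(1−t) = 4/3:-1/3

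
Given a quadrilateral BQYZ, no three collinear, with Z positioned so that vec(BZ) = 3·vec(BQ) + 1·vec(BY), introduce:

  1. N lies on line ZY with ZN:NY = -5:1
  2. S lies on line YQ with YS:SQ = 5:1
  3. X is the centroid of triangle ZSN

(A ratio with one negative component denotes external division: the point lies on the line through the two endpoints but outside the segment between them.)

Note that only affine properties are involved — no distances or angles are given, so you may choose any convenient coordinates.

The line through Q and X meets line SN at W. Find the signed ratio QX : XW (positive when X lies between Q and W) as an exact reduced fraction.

Work in coordinates with B = (0, 0), Q = (1, 0), Y = (0, 1), Z = (3, 1).
1. N lies on line ZY with ZN:NY = -5:1 ⇒ N = (-3/4, 1)
2. S lies on line YQ with YS:SQ = 5:1 ⇒ S = (5/6, 1/6)
3. X is the centroid of triangle ZSN ⇒ X = (37/36, 13/18)
line QX meets SN at W = (337/336, 13/168)
X = Q + t·(W−Q) with t = 28/3, so QX:XW = 28/3:-25/3

QX:XW = -28/25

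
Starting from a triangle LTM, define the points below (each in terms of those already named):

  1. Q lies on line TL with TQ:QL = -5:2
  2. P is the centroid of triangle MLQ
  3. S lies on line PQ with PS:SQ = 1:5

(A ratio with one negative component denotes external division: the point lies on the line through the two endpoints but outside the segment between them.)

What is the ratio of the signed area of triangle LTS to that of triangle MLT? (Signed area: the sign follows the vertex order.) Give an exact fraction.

[LTS]:[MLT] = 5/18

Choose coordinates L = (0, 0), T = (1, 0), M = (0, 1).
1. Q lies on line TL with TQ:QL = -5:2 ⇒ Q = (-2/3, 0)
2. P is the centroid of triangle MLQ ⇒ P = (-2/9, 1/3)
3. S lies on line PQ with PS:SQ = 1:5 ⇒ S = (-8/27, 5/18)
2·[LTS] = 5/18, 2·[MLT] = 1
[LTS]:[MLT] = 5/18:1 = 5/18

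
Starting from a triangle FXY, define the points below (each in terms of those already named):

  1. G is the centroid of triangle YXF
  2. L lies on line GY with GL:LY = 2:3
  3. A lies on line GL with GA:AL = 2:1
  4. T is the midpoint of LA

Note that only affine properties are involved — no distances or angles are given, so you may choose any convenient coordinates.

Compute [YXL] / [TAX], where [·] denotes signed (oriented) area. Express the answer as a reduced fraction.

Choose coordinates F = (0, 0), X = (1, 0), Y = (0, 1).
1. G is the centroid of triangle YXF ⇒ G = (1/3, 1/3)
2. L lies on line GY with GL:LY = 2:3 ⇒ L = (1/5, 3/5)
3. A lies on line GL with GA:AL = 2:1 ⇒ A = (11/45, 23/45)
4. T is the midpoint of LA ⇒ T = (2/9, 5/9)
2·[YXL] = -1/5, 2·[TAX] = 1/45
[YXL]:[TAX] = -1/5:1/45 = -9

[YXL]:[TAX] = -9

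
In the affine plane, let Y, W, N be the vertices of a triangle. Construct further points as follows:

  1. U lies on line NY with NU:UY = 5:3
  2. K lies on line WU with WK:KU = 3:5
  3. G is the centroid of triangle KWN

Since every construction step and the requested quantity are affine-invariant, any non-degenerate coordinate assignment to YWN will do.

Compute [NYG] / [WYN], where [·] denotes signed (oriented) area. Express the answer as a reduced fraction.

[NYG]:[WYN] = -13/24

Set Y = (0, 0), W = (1, 0), N = (0, 1); any affine frame gives the same invariant.
1. U lies on line NY with NU:UY = 5:3 ⇒ U = (0, 3/8)
2. K lies on line WU with WK:KU = 3:5 ⇒ K = (5/8, 9/64)
3. G is the centroid of triangle KWN ⇒ G = (13/24, 73/192)
2·[NYG] = 13/24, 2·[WYN] = -1
[NYG]:[WYN] = 13/24:-1 = -13/24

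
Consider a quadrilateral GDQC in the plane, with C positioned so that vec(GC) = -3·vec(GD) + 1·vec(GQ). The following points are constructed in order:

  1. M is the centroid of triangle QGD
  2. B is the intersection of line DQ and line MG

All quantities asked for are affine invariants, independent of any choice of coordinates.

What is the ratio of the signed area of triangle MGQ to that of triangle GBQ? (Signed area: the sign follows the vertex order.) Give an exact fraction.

Choose coordinates G = (0, 0), D = (1, 0), Q = (0, 1), C = (-3, 1).
1. M is the centroid of triangle QGD ⇒ M = (1/3, 1/3)
2. B is the intersection of line DQ and line MG ⇒ B = (1/2, 1/2)
2·[MGQ] = -1/3, 2·[GBQ] = 1/2
[MGQ]:[GBQ] = -1/3:1/2 = -2/3

[MGQ]:[GBQ] = -2/3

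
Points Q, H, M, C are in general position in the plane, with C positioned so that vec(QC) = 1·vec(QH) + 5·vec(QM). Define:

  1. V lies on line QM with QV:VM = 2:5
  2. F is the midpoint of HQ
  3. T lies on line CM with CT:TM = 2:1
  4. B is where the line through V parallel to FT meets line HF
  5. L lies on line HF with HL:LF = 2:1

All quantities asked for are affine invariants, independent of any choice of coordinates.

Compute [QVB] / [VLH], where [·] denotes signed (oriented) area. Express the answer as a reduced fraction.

Assign Q = (0, 0), H = (1, 0), M = (0, 1), C = (1, 5) — the answer is frame-independent, so this choice is without loss of generality.
1. V lies on line QM with QV:VM = 2:5 ⇒ V = (0, 2/7)
2. F is the midpoint of HQ ⇒ F = (1/2, 0)
3. T lies on line CM with CT:TM = 2:1 ⇒ T = (1/3, 7/3)
4. B is where the line through V parallel to FT meets line HF ⇒ B = (1/49, 0)
5. L lies on line HF with HL:LF = 2:1 ⇒ L = (2/3, 0)
2·[QVB] = -2/343, 2·[VLH] = 2/21
[QVB]:[VLH] = -2/343:2/21 = -3/49

[QVB]:[VLH] = -3/49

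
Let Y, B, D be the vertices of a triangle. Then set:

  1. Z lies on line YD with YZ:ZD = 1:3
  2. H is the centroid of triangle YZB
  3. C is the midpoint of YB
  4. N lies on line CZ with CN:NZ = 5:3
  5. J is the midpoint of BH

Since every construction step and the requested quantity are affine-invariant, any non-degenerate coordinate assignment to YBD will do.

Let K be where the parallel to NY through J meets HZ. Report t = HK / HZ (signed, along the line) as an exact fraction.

t = -23/32

Assign Y = (0, 0), B = (1, 0), D = (0, 1) — the answer is frame-independent, so this choice is without loss of generality.
1. Z lies on line YD with YZ:ZD = 1:3 ⇒ Z = (0, 1/4)
2. H is the centroid of triangle YZB ⇒ H = (1/3, 1/12)
3. C is the midpoint of YB ⇒ C = (1/2, 0)
4. N lies on line CZ with CN:NZ = 5:3 ⇒ N = (3/16, 5/32)
5. J is the midpoint of BH ⇒ J = (2/3, 1/24)
through J parallel to NY: direction (-3/16, -5/32); meets HZ at K = (55/96, -7/192)
K = H + t·(Z−H) with t = -23/32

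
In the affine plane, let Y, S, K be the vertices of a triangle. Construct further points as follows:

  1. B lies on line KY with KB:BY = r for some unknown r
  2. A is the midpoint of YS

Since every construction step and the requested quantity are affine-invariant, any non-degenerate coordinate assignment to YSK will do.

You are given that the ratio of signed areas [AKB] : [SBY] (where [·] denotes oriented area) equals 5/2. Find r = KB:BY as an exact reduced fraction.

r = 5

Choose coordinates Y = (0, 0), S = (1, 0), K = (0, 1).
1. With KB:BY = r, write λ = r/(r+1) so B = K + λ·(Y−K); B is affine-linear in λ
2. A is the midpoint of YS ⇒ A = (1/2, 0)
Every point depending on B is an affine combination of B and λ-independent points, so each such coordinate is linear in λ; the λ² term in each signed area is a multiple of (Y−K)×(Y−K) = 0, so 2·[AKB] and 2·[SBY] are each linear in λ. Evaluating at λ=0 and λ=1:
  2·[AKB] = 1/2·λ,   2·[SBY] = −λ + 1
So [AKB]:[SBY] = (1/2·λ) / (−λ + 1). Setting this equal to 5/2:
  1/2·λ = 5/2·(−λ + 1)  ⇒  λ = 5/6
Then r = λ/(1−λ) = (5/6)/(1/6) = 5. Check: with r = 5, B = (0, 1/6) and [AKB]:[SBY] = 5/2 as required.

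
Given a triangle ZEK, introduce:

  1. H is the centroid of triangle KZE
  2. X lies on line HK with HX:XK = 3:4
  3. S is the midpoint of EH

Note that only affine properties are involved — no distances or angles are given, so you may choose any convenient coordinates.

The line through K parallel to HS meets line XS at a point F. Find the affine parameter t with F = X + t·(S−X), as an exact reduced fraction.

Work in coordinates with Z = (0, 0), E = (1, 0), K = (0, 1).
1. H is the centroid of triangle KZE ⇒ H = (1/3, 1/3)
2. X lies on line HK with HX:XK = 3:4 ⇒ X = (4/21, 13/21)
3. S is the midpoint of EH ⇒ S = (2/3, 1/6)
through K parallel to HS: direction (1/3, -1/6); meets XS at F = (-4/9, 11/9)
F = X + t·(S−X) with t = -4/3

t = -4/3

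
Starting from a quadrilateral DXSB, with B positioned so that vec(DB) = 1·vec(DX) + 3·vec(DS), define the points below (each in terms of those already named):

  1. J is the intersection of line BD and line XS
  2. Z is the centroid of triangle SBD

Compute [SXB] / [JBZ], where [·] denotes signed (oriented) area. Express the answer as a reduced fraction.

[SXB]:[JBZ] = 12

Assign D = (0, 0), X = (1, 0), S = (0, 1), B = (1, 3) — the answer is frame-independent, so this choice is without loss of generality.
1. J is the intersection of line BD and line XS ⇒ J = (1/4, 3/4)
2. Z is the centroid of triangle SBD ⇒ Z = (1/3, 4/3)
2·[SXB] = 3, 2·[JBZ] = 1/4
[SXB]:[JBZ] = 3:1/4 = 12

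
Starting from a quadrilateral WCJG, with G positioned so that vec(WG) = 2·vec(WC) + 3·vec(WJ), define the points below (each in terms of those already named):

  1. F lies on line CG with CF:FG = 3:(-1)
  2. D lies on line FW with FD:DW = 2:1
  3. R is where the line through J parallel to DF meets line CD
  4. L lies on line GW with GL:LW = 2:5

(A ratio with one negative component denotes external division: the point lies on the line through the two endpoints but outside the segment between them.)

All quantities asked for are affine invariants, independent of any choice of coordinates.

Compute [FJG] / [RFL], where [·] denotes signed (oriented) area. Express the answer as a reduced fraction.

[FJG]:[RFL] = -126/115

Assign W = (0, 0), C = (1, 0), J = (0, 1), G = (2, 3) — the answer is frame-independent, so this choice is without loss of generality.
1. F lies on line CG with CF:FG = 3:(-1) ⇒ F = (5/2, 9/2)
2. D lies on line FW with FD:DW = 2:1 ⇒ D = (5/6, 3/2)
3. R is where the line through J parallel to DF meets line CD ⇒ R = (20/27, 7/3)
4. L lies on line GW with GL:LW = 2:5 ⇒ L = (10/7, 15/7)
2·[FJG] = 2, 2·[RFL] = -115/63
[FJG]:[RFL] = 2:-115/63 = -126/115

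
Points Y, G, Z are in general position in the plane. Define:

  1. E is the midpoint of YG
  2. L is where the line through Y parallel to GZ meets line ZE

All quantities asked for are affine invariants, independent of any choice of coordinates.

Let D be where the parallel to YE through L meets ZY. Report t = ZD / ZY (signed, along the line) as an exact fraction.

t = 2

Assign Y = (0, 0), G = (1, 0), Z = (0, 1) — the answer is frame-independent, so this choice is without loss of generality.
1. E is the midpoint of YG ⇒ E = (1/2, 0)
2. L is where the line through Y parallel to GZ meets line ZE ⇒ L = (1, -1)
through L parallel to YE: direction (1/2, 0); meets ZY at D = (0, -1)
D = Z + t·(Y−Z) with t = 2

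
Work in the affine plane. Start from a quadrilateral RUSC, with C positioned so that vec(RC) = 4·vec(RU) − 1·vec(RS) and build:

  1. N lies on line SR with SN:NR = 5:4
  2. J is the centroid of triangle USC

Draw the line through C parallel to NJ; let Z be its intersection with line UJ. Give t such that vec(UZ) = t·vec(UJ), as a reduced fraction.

Work in coordinates with R = (0, 0), U = (1, 0), S = (0, 1), C = (4, -1).
1. N lies on line SR with SN:NR = 5:4 ⇒ N = (0, 4/9)
2. J is the centroid of triangle USC ⇒ J = (5/3, 0)
through C parallel to NJ: direction (5/3, -4/9); meets UJ at Z = (1/4, 0)
Z = U + t·(J−U) with t = -9/8

t = -9/8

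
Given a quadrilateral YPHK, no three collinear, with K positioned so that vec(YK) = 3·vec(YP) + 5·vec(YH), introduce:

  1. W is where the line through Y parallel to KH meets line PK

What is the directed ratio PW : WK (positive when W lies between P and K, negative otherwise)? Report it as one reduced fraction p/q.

PW:WK = 4/3

Set Y = (0, 0), P = (1, 0), H = (0, 1), K = (3, 5); any affine frame gives the same invariant.
1. W is where the line through Y parallel to KH meets line PK ⇒ W = (15/7, 20/7)
W = P + t·(K−P) with t = 4/7, so PW:WK = t:(1−t) = 4/7:3/7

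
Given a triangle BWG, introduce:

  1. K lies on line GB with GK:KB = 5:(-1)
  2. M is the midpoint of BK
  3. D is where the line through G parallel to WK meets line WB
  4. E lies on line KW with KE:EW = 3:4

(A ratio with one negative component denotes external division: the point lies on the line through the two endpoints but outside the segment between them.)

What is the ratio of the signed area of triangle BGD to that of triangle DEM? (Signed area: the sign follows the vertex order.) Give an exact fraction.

[BGD]:[DEM] = 224

Work in coordinates with B = (0, 0), W = (1, 0), G = (0, 1).
1. K lies on line GB with GK:KB = 5:(-1) ⇒ K = (0, -1/4)
2. M is the midpoint of BK ⇒ M = (0, -1/8)
3. D is where the line through G parallel to WK meets line WB ⇒ D = (-4, 0)
4. E lies on line KW with KE:EW = 3:4 ⇒ E = (3/7, -1/7)
2·[BGD] = 4, 2·[DEM] = 1/56
[BGD]:[DEM] = 4:1/56 = 224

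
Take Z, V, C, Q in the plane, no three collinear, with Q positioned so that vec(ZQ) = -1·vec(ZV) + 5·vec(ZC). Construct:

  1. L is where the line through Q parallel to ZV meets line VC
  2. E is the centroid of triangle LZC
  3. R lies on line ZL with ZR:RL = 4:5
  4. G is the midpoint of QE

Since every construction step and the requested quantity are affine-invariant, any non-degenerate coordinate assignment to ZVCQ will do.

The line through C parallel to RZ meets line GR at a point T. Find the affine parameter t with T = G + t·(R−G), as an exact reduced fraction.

t = 25/49

Set Z = (0, 0), V = (1, 0), C = (0, 1), Q = (-1, 5); any affine frame gives the same invariant.
1. L is where the line through Q parallel to ZV meets line VC ⇒ L = (-4, 5)
2. E is the centroid of triangle LZC ⇒ E = (-4/3, 2)
3. R lies on line ZL with ZR:RL = 4:5 ⇒ R = (-16/9, 20/9)
4. G is the midpoint of QE ⇒ G = (-7/6, 7/2)
through C parallel to RZ: direction (16/9, -20/9); meets GR at T = (-652/441, 1256/441)
T = G + t·(R−G) with t = 25/49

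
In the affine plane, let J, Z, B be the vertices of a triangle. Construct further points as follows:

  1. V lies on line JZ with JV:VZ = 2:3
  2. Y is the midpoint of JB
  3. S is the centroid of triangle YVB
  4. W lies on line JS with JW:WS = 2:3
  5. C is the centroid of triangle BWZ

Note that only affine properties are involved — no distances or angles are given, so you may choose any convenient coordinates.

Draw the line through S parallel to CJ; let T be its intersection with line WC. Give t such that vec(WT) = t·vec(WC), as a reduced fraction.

t = -3/2

Work in coordinates with J = (0, 0), Z = (1, 0), B = (0, 1).
1. V lies on line JZ with JV:VZ = 2:3 ⇒ V = (2/5, 0)
2. Y is the midpoint of JB ⇒ Y = (0, 1/2)
3. S is the centroid of triangle YVB ⇒ S = (2/15, 1/2)
4. W lies on line JS with JW:WS = 2:3 ⇒ W = (4/75, 1/5)
5. C is the centroid of triangle BWZ ⇒ C = (79/225, 2/5)
through S parallel to CJ: direction (-79/225, -2/5); meets WC at T = (-59/150, -1/10)
T = W + t·(C−W) with t = -3/2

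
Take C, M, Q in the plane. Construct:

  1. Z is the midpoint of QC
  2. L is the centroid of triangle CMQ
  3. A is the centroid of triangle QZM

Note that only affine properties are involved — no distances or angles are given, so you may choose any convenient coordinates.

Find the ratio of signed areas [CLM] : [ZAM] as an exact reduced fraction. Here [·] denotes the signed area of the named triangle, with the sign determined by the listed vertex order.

Assign C = (0, 0), M = (1, 0), Q = (0, 1) — the answer is frame-independent, so this choice is without loss of generality.
1. Z is the midpoint of QC ⇒ Z = (0, 1/2)
2. L is the centroid of triangle CMQ ⇒ L = (1/3, 1/3)
3. A is the centroid of triangle QZM ⇒ A = (1/3, 1/2)
2·[CLM] = -1/3, 2·[ZAM] = -1/6
[CLM]:[ZAM] = -1/3:-1/6 = 2

[CLM]:[ZAM] = 2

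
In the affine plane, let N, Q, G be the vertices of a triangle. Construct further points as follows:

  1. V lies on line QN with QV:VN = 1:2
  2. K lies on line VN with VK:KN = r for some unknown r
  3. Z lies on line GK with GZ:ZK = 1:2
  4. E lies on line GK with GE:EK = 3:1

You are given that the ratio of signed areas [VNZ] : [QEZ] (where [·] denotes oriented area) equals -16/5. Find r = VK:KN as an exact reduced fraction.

r = -1/2

Set N = (0, 0), Q = (1, 0), G = (0, 1); any affine frame gives the same invariant.
1. V lies on line QN with QV:VN = 1:2 ⇒ V = (2/3, 0)
2. With VK:KN = r, write λ = r/(r+1) so K = V + λ·(N−V); K is affine-linear in λ
3. Z lies on line GK with GZ:ZK = 1:2 ⇒ Z is an affine combination of earlier points and hence also affine-linear in λ
4. E lies on line GK with GE:EK = 3:1 ⇒ E is an affine combination of earlier points and hence also affine-linear in λ
Every point depending on K is an affine combination of K and λ-independent points, so each such coordinate is linear in λ; the λ² term in each signed area is a multiple of (N−V)×(N−V) = 0, so 2·[VNZ] and 2·[QEZ] are each linear in λ. Evaluating at λ=0 and λ=1:
  2·[VNZ] = -4/9,   2·[QEZ] = -5/18·λ − 5/36
So [VNZ]:[QEZ] = (-4/9) / (-5/18·λ − 5/36). Setting this equal to -16/5:
  -4/9 = -16/5·(-5/18·λ − 5/36)  ⇒  λ = -1
Then r = λ/(1−λ) = (-1)/(2) = -1/2. Check: with r = -1/2, K = (4/3, 0) and [VNZ]:[QEZ] = -16/5 as required.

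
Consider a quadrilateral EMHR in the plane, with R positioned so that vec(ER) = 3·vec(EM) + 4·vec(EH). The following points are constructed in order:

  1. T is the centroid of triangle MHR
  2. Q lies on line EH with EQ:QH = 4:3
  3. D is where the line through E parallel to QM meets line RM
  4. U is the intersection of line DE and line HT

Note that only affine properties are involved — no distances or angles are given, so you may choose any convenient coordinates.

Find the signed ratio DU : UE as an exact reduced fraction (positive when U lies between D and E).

Assign E = (0, 0), M = (1, 0), H = (0, 1), R = (3, 4) — the answer is frame-independent, so this choice is without loss of generality.
1. T is the centroid of triangle MHR ⇒ T = (4/3, 5/3)
2. Q lies on line EH with EQ:QH = 4:3 ⇒ Q = (0, 4/7)
3. D is where the line through E parallel to QM meets line RM ⇒ D = (7/9, -4/9)
4. U is the intersection of line DE and line HT ⇒ U = (-14/15, 8/15)
U = D + t·(E−D) with t = 11/5, so DU:UE = t:(1−t) = 11/5:-6/5

DU:UE = -11/6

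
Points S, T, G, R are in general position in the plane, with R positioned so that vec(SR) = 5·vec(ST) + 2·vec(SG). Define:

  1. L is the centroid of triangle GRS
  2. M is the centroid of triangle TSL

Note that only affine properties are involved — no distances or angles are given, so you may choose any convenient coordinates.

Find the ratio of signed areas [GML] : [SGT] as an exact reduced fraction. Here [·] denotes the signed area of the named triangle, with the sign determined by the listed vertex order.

Assign S = (0, 0), T = (1, 0), G = (0, 1), R = (5, 2) — the answer is frame-independent, so this choice is without loss of generality.
1. L is the centroid of triangle GRS ⇒ L = (5/3, 1)
2. M is the centroid of triangle TSL ⇒ M = (8/9, 1/3)
2·[GML] = 10/9, 2·[SGT] = -1
[GML]:[SGT] = 10/9:-1 = -10/9

[GML]:[SGT] = -10/9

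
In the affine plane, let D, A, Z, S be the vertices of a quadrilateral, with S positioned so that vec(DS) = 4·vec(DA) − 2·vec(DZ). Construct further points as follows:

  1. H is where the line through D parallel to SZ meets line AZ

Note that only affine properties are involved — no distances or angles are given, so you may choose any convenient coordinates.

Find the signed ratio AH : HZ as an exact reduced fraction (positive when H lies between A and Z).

AH:HZ = -3/4

Work in coordinates with D = (0, 0), A = (1, 0), Z = (0, 1), S = (4, -2).
1. H is where the line through D parallel to SZ meets line AZ ⇒ H = (4, -3)
H = A + t·(Z−A) with t = -3, so AH:HZ = t:(1−t) = -3:4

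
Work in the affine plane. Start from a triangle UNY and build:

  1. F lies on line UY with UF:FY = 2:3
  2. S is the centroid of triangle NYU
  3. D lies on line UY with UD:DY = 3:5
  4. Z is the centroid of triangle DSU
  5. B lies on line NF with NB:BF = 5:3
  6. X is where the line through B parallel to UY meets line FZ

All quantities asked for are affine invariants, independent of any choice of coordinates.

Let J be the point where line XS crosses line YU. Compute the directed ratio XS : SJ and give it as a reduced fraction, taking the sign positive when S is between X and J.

Work in coordinates with U = (0, 0), N = (1, 0), Y = (0, 1).
1. F lies on line UY with UF:FY = 2:3 ⇒ F = (0, 2/5)
2. S is the centroid of triangle NYU ⇒ S = (1/3, 1/3)
3. D lies on line UY with UD:DY = 3:5 ⇒ D = (0, 3/8)
4. Z is the centroid of triangle DSU ⇒ Z = (1/9, 17/72)
5. B lies on line NF with NB:BF = 5:3 ⇒ B = (3/8, 1/4)
6. X is where the line through B parallel to UY meets line FZ ⇒ X = (3/8, -49/320)
line XS meets YU at J = (0, 169/40)
S = X + t·(J−X) with t = 1/9, so XS:SJ = 1/9:8/9

XS:SJ = 1/8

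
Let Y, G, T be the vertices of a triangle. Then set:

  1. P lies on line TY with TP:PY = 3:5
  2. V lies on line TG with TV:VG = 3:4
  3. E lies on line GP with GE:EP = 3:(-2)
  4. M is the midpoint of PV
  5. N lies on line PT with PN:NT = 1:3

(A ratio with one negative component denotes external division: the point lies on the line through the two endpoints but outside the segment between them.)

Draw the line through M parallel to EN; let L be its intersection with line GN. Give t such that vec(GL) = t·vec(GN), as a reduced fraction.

t = 43/42

Assign Y = (0, 0), G = (1, 0), T = (0, 1) — the answer is frame-independent, so this choice is without loss of generality.
1. P lies on line TY with TP:PY = 3:5 ⇒ P = (0, 5/8)
2. V lies on line TG with TV:VG = 3:4 ⇒ V = (3/7, 4/7)
3. E lies on line GP with GE:EP = 3:(-2) ⇒ E = (-2, 15/8)
4. M is the midpoint of PV ⇒ M = (3/14, 67/112)
5. N lies on line PT with PN:NT = 1:3 ⇒ N = (0, 23/32)
through M parallel to EN: direction (2, -37/32); meets GN at L = (-1/42, 989/1344)
L = G + t·(N−G) with t = 43/42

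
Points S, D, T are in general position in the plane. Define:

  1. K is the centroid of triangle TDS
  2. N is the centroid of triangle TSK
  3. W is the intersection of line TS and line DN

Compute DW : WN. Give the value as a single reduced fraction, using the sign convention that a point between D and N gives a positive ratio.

Choose coordinates S = (0, 0), D = (1, 0), T = (0, 1).
1. K is the centroid of triangle TDS ⇒ K = (1/3, 1/3)
2. N is the centroid of triangle TSK ⇒ N = (1/9, 4/9)
3. W is the intersection of line TS and line DN ⇒ W = (0, 1/2)
W = D + t·(N−D) with t = 9/8, so DW:WN = t:(1−t) = 9/8:-1/8

DW:WN = -9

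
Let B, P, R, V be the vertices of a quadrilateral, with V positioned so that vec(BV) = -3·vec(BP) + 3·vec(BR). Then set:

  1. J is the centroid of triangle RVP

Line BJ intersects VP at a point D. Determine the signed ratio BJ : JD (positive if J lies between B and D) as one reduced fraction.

BJ:JD = -10

Choose coordinates B = (0, 0), P = (1, 0), R = (0, 1), V = (-3, 3).
1. J is the centroid of triangle RVP ⇒ J = (-2/3, 4/3)
line BJ meets VP at D = (-3/5, 6/5)
J = B + t·(D−B) with t = 10/9, so BJ:JD = 10/9:-1/9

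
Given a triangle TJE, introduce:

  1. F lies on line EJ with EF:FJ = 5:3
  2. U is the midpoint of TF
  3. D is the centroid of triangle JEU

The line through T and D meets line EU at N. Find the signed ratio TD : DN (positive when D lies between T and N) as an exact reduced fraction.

TD:DN = -23/8

Set T = (0, 0), J = (1, 0), E = (0, 1); any affine frame gives the same invariant.
1. F lies on line EJ with EF:FJ = 5:3 ⇒ F = (5/8, 3/8)
2. U is the midpoint of TF ⇒ U = (5/16, 3/16)
3. D is the centroid of triangle JEU ⇒ D = (7/16, 19/48)
line TD meets EU at N = (105/368, 95/368)
D = T + t·(N−T) with t = 23/15, so TD:DN = 23/15:-8/15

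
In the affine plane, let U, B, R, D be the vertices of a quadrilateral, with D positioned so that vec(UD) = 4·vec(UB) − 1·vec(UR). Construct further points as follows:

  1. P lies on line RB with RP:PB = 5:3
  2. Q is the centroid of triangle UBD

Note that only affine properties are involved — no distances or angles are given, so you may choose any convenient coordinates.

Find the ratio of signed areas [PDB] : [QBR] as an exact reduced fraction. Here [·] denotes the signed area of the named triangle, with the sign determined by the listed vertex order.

Choose coordinates U = (0, 0), B = (1, 0), R = (0, 1), D = (4, -1).
1. P lies on line RB with RP:PB = 5:3 ⇒ P = (5/8, 3/8)
2. Q is the centroid of triangle UBD ⇒ Q = (5/3, -1/3)
2·[PDB] = -3/4, 2·[QBR] = -1/3
[PDB]:[QBR] = -3/4:-1/3 = 9/4

[PDB]:[QBR] = 9/4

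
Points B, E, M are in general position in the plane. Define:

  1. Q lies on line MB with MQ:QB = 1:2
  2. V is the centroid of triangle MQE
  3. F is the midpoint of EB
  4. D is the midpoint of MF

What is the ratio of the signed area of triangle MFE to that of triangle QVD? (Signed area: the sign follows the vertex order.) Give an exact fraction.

Assign B = (0, 0), E = (1, 0), M = (0, 1) — the answer is frame-independent, so this choice is without loss of generality.
1. Q lies on line MB with MQ:QB = 1:2 ⇒ Q = (0, 2/3)
2. V is the centroid of triangle MQE ⇒ V = (1/3, 5/9)
3. F is the midpoint of EB ⇒ F = (1/2, 0)
4. D is the midpoint of MF ⇒ D = (1/4, 1/2)
2·[MFE] = 1/2, 2·[QVD] = -1/36
[MFE]:[QVD] = 1/2:-1/36 = -18

[MFE]:[QVD] = -18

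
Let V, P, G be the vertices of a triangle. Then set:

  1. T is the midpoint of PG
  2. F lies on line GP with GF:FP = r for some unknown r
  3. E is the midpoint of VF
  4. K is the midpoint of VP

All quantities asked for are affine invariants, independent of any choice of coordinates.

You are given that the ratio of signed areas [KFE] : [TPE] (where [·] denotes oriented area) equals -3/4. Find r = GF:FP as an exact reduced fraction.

Choose coordinates V = (0, 0), P = (1, 0), G = (0, 1).
1. T is the midpoint of PG ⇒ T = (1/2, 1/2)
2. With GF:FP = r, write λ = r/(r+1) so F = G + λ·(P−G); F is affine-linear in λ
3. E is the midpoint of VF ⇒ E is an affine combination of earlier points and hence also affine-linear in λ
4. K is the midpoint of VP ⇒ K = (1/2, 0)
Every point depending on F is an affine combination of F and λ-independent points, so each such coordinate is linear in λ; the λ² term in each signed area is a multiple of (P−G)×(P−G) = 0, so 2·[KFE] and 2·[TPE] are each linear in λ. Evaluating at λ=0 and λ=1:
  2·[KFE] = -1/4·λ + 1/4,   2·[TPE] = -1/4
So [KFE]:[TPE] = (-1/4·λ + 1/4) / (-1/4). Setting this equal to -3/4:
  -1/4·λ + 1/4 = -3/4·(-1/4)  ⇒  λ = 1/4
Then r = λ/(1−λ) = (1/4)/(3/4) = 1/3. Check: with r = 1/3, F = (1/4, 3/4) and [KFE]:[TPE] = -3/4 as required.

r = 1/3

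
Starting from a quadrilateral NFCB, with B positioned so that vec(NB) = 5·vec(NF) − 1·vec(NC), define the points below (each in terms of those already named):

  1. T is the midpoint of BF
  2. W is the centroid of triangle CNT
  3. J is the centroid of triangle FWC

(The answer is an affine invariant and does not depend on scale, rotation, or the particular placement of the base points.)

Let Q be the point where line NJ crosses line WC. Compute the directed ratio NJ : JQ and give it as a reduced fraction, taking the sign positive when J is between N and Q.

Work in coordinates with N = (0, 0), F = (1, 0), C = (0, 1), B = (5, -1).
1. T is the midpoint of BF ⇒ T = (3, -1/2)
2. W is the centroid of triangle CNT ⇒ W = (1, 1/6)
3. J is the centroid of triangle FWC ⇒ J = (2/3, 7/18)
line NJ meets WC at Q = (12/17, 7/17)
J = N + t·(Q−N) with t = 17/18, so NJ:JQ = 17/18:1/18

NJ:JQ = 17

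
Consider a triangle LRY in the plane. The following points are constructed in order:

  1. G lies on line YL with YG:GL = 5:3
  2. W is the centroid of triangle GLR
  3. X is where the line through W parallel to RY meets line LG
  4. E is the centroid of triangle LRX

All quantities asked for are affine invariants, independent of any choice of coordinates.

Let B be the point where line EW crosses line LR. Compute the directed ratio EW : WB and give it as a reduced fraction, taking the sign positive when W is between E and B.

EW:WB = 2/9

Work in coordinates with L = (0, 0), R = (1, 0), Y = (0, 1).
1. G lies on line YL with YG:GL = 5:3 ⇒ G = (0, 3/8)
2. W is the centroid of triangle GLR ⇒ W = (1/3, 1/8)
3. X is where the line through W parallel to RY meets line LG ⇒ X = (0, 11/24)
4. E is the centroid of triangle LRX ⇒ E = (1/3, 11/72)
line EW meets LR at B = (1/3, 0)
W = E + t·(B−E) with t = 2/11, so EW:WB = 2/11:9/11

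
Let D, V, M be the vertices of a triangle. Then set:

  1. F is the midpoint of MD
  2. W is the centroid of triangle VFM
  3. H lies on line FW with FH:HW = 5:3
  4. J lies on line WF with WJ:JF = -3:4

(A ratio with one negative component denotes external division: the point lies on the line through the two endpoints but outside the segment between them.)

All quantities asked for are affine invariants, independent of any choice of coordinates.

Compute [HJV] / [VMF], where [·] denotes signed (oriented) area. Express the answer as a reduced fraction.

[HJV]:[VMF] = -9/8

Choose coordinates D = (0, 0), V = (1, 0), M = (0, 1).
1. F is the midpoint of MD ⇒ F = (0, 1/2)
2. W is the centroid of triangle VFM ⇒ W = (1/3, 1/2)
3. H lies on line FW with FH:HW = 5:3 ⇒ H = (5/24, 1/2)
4. J lies on line WF with WJ:JF = -3:4 ⇒ J = (4/3, 1/2)
2·[HJV] = -9/16, 2·[VMF] = 1/2
[HJV]:[VMF] = -9/16:1/2 = -9/8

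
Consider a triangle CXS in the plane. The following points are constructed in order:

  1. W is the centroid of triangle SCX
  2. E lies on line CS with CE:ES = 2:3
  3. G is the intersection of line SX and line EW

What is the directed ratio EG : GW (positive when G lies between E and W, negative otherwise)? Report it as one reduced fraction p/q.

Choose coordinates C = (0, 0), X = (1, 0), S = (0, 1).
1. W is the centroid of triangle SCX ⇒ W = (1/3, 1/3)
2. E lies on line CS with CE:ES = 2:3 ⇒ E = (0, 2/5)
3. G is the intersection of line SX and line EW ⇒ G = (3/4, 1/4)
G = E + t·(W−E) with t = 9/4, so EG:GW = t:(1−t) = 9/4:-5/4

EG:GW = -9/5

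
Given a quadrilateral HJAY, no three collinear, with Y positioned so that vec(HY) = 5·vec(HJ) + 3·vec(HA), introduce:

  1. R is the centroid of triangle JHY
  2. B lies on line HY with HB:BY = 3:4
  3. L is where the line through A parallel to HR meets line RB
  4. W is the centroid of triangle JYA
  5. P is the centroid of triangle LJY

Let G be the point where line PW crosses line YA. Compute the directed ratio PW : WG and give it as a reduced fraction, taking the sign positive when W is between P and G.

Set H = (0, 0), J = (1, 0), A = (0, 1), Y = (5, 3); any affine frame gives the same invariant.
1. R is the centroid of triangle JHY ⇒ R = (2, 1)
2. B lies on line HY with HB:BY = 3:4 ⇒ B = (15/7, 9/7)
3. L is where the line through A parallel to HR meets line RB ⇒ L = (8/3, 7/3)
4. W is the centroid of triangle JYA ⇒ W = (2, 4/3)
5. P is the centroid of triangle LJY ⇒ P = (26/9, 16/9)
line PW meets YA at G = (20/3, 11/3)
W = P + t·(G−P) with t = -4/17, so PW:WG = -4/17:21/17

PW:WG = -4/21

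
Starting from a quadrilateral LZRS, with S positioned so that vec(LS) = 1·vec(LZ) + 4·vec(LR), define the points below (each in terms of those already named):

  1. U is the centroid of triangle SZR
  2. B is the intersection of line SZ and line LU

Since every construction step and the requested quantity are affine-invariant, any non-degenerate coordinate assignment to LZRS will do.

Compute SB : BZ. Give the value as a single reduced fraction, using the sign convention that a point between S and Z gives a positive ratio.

SB:BZ = 3/5

Work in coordinates with L = (0, 0), Z = (1, 0), R = (0, 1), S = (1, 4).
1. U is the centroid of triangle SZR ⇒ U = (2/3, 5/3)
2. B is the intersection of line SZ and line LU ⇒ B = (1, 5/2)
B = S + t·(Z−S) with t = 3/8, so SB:BZ = t:(1−t) = 3/8:5/8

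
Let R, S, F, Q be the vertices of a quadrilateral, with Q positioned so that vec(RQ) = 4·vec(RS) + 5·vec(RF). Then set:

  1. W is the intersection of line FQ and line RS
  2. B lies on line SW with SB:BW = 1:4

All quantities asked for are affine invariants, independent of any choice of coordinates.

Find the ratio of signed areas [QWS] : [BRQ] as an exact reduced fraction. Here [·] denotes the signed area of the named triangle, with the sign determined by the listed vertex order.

Set R = (0, 0), S = (1, 0), F = (0, 1), Q = (4, 5); any affine frame gives the same invariant.
1. W is the intersection of line FQ and line RS ⇒ W = (-1, 0)
2. B lies on line SW with SB:BW = 1:4 ⇒ B = (3/5, 0)
2·[QWS] = 10, 2·[BRQ] = -3
[QWS]:[BRQ] = 10:-3 = -10/3

[QWS]:[BRQ] = -10/3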